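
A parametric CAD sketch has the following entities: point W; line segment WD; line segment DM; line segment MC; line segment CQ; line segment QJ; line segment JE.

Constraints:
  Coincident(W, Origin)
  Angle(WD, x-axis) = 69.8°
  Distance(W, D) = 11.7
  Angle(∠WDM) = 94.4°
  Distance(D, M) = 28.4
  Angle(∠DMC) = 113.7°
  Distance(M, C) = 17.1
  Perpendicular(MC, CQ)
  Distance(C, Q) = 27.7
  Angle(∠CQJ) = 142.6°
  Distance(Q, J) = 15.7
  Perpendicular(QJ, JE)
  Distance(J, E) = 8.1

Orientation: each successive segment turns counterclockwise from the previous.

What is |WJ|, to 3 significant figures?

12.2

W is at the origin; WD runs at 69.8° with length 11.7, so D = (4.04, 11.0). ∠WDM = 94.4° gives DM at 155° from the x-axis; with |DM| = 28.4, M = (-21.8, 22.8). ∠DMC = 113.7° gives MC at -138° from the x-axis; with |MC| = 17.1, C = (-34.5, 11.4). MC is perpendicular to CQ, so CQ runs at -48.3°; with |CQ| = 27.7, Q = (-16.1, -9.25). ∠CQJ = 142.6° gives QJ at -10.9° from the x-axis; with |QJ| = 15.7, J = (-0.706, -12.2). Then |WJ| = |J − W| = 12.2.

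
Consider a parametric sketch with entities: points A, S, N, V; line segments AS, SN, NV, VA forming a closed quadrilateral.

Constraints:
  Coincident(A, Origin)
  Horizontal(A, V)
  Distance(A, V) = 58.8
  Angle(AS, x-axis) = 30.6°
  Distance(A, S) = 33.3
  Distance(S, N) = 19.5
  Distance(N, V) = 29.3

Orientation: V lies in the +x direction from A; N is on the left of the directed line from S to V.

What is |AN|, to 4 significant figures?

52.79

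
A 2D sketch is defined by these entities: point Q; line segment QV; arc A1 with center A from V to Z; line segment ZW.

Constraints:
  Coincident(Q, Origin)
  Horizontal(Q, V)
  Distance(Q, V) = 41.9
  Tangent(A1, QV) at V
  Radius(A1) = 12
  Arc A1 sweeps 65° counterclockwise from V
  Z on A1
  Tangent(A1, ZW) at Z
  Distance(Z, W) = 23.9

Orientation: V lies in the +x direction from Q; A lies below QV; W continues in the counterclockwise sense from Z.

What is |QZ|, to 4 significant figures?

31.79

Since A1 is tangent to QV there, AV ⟂ QV, so A = V + (0, -12) = (41.90, -12.00). On A1, V sits at bearing 90° from A; a 65° counterclockwise sweep puts Z at bearing 155°, so Z = A + 12.0·(cos 155°, sin 155°) = (31.02, -6.929). Then |QZ| = |Z − Q| = 31.79.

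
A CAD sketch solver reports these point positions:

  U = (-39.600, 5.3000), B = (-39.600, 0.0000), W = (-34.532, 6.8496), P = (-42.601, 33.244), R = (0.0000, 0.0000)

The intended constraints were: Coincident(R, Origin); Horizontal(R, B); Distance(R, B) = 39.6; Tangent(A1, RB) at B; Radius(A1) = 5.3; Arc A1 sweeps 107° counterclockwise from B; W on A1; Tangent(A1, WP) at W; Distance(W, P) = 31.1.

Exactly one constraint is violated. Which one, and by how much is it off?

Distance(W, P) = 31.1 — off by 3.50.

R = (0.00, 0.00) ✓; R.y = 0.00, B.y = 0.00 ✓; |RB| = 39.60 ✓; ∠(UB, BR) = 90.00° ✓; |UB| = 5.300 ✓; bearing(U→W) − bearing(U→B) = 107.0° ✓; |UW| = 5.300 ✓; ∠(UW, WP) = 90.00° ✓; |WP| = 27.60 ✗.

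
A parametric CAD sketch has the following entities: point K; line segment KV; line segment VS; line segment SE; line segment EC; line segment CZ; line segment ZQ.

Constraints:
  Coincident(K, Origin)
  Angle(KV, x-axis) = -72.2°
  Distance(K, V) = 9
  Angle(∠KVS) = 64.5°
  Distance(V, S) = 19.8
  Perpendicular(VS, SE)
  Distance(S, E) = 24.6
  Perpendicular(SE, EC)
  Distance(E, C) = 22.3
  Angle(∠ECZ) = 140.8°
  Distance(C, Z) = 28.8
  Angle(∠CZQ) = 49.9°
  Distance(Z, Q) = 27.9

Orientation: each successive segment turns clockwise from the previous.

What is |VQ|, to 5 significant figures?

2.8678

K is at the origin; KV runs at -72.2° with length 9.0, so V = (2.7513, -8.5692). ∠KVS = 64.5° gives VS at 172.30° from the x-axis; with |VS| = 19.8, S = (-16.870, -5.9162). The perpendicularity gives SE at right angles to VS, so SE runs at 82.300°; with |SE| = 24.6, E = (-13.574, 18.462). SE is perpendicular to EC, so EC runs at -7.7000°; with |EC| = 22.3, C = (8.5248, 15.474). ∠ECZ = 140.8° gives CZ at -46.900° from the x-axis; with |CZ| = 28.8, Z = (28.203, -5.5546). ∠CZQ = 49.9° gives ZQ at -177.00° from the x-axis; with |ZQ| = 27.9, Q = (0.34130, -7.0148). Then |VQ| = |Q − V| = 2.8678.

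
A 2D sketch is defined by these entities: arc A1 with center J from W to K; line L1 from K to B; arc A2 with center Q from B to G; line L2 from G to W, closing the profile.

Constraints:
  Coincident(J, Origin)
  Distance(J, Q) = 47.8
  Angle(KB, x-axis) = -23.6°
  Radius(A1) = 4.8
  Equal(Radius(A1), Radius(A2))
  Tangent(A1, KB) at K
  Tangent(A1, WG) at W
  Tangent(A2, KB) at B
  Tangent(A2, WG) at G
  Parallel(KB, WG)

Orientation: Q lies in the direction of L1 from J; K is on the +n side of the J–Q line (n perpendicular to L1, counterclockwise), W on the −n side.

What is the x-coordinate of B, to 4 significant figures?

45.72

The slot axis is L1's direction at -23.6°, so u = (cos -23.6°, sin -23.6°) = (0.9164, -0.4003) and n = (−sin -23.6°, cos -23.6°) = (0.4003, 0.9164). J is at the origin and Q lies 47.8 along u from J, so Q = 47.8·u = (43.80, -19.14). Tangency of A1 to both parallel lines with radius 4.8 puts K and W at J ± 4.8·n: K = (1.922, 4.399), W = (-1.922, -4.399). Equal radii place B and G the same way about Q: B = Q + 4.8·n = (45.72, -14.74), G = Q − 4.8·n = (41.88, -23.54). So B.x = 45.72.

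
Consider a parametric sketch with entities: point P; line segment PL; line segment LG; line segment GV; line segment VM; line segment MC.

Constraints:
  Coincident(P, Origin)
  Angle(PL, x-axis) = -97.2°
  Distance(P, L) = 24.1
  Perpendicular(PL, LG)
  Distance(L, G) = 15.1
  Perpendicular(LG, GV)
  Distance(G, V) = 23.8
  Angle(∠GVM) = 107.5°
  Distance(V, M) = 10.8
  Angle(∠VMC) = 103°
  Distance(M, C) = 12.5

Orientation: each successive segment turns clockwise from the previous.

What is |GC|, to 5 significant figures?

23.281

P is at the origin; PL runs at -97.2° with length 24.1, so L = (-3.0205, -23.910). PL is perpendicular to LG, so LG runs at 172.80°; with |LG| = 15.1, G = (-18.001, -22.017). The perpendicularity gives GV at right angles to LG, so GV runs at 82.800°; with |GV| = 23.8, V = (-15.019, 1.5949). ∠GVM = 107.5° gives VM at 10.300° from the x-axis; with |VM| = 10.8, M = (-4.3926, 3.5260). ∠VMC = 103.0° gives MC at -66.700° from the x-axis; with |MC| = 12.5, C = (0.55175, -7.9546). Then |GC| = |C − G| = 23.281.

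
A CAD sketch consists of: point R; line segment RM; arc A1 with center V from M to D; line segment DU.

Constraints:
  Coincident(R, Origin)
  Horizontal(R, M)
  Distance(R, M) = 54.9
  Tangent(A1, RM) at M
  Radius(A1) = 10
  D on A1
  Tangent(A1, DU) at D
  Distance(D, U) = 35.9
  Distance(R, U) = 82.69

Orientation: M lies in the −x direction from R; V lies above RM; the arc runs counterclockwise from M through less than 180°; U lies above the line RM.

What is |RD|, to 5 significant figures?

49.924

R is at the origin; R and M share the same y with |RM| = 54.9 and M on the −x side, so M = (-54.900, 0.0000). Since A1 is tangent to RM there, VM ⟂ RM, so V = M + (0, 10) = (-54.900, 10.000). Since VD ⟂ DU (tangency), |VU| = √(10.0² + 35.9²) = 37.267 regardless of where D sits on A1. So U lies on both circle(R, 82.69) and circle(V, 37.267); the above-RM intersection is U = (-69.955, 44.091). D is the foot of the tangent from U: D = (-47.172, 16.346).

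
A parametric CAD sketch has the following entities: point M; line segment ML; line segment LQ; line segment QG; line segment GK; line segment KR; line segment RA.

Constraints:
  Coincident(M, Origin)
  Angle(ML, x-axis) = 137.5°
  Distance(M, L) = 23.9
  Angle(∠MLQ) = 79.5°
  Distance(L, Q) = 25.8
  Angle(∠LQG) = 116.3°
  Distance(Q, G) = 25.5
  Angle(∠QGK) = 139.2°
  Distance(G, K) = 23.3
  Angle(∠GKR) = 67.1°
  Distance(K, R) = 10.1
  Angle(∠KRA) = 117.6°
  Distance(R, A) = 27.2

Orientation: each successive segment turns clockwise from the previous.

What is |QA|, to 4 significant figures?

12.65

M is at the origin; ML runs at 137.5° with length 23.9, so L = (-17.62, 16.15). ∠MLQ = 79.5° gives LQ at 37.00° from the x-axis; with |LQ| = 25.8, Q = (2.984, 31.67). ∠LQG = 116.3° gives QG at -26.70° from the x-axis; with |QG| = 25.5, G = (25.76, 20.22). ∠QGK = 139.2° gives GK at -67.50° from the x-axis; with |GK| = 23.3, K = (34.68, -1.311). ∠GKR = 67.1° gives KR at 179.6° from the x-axis; with |KR| = 10.1, R = (24.58, -1.240). ∠KRA = 117.6° gives RA at 117.2° from the x-axis; with |RA| = 27.2, A = (12.15, 22.95). Then |QA| = |A − Q| = 12.65.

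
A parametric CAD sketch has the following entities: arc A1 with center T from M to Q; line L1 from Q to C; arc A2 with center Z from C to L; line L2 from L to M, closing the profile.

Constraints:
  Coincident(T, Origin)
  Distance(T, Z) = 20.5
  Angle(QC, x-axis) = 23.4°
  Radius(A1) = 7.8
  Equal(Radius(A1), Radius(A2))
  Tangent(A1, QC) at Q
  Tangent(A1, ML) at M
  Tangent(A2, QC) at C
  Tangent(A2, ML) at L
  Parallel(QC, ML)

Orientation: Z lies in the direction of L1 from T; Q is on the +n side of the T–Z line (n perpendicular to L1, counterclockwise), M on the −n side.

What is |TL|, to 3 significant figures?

21.9

The slot axis is L1's direction at 23.4°, so u = (cos 23.4°, sin 23.4°) = (0.918, 0.397) and n = (−sin 23.4°, cos 23.4°) = (-0.397, 0.918). T is at the origin and Z lies 20.5 along u from T, so Z = 20.5·u = (18.8, 8.14). Tangency of A1 to both parallel lines with radius 7.8 puts Q and M at T ± 7.8·n: Q = (-3.10, 7.16), M = (3.10, -7.16). Equal radii place C and L the same way about Z: C = Z + 7.8·n = (15.7, 15.3), L = Z − 7.8·n = (21.9, 0.983). Then |TL| = |L − T| = 21.9.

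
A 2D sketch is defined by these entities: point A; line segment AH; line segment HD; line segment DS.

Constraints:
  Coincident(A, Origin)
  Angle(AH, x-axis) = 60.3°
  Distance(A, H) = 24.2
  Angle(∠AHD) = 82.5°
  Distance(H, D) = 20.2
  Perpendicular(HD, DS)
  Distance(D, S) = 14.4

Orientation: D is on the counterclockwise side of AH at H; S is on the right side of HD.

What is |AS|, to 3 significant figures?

42.0

∠AHD = 82.5°, so HD runs at 60.3° + (180° − 82.5°) = 158° from the x-axis; with |HD| = 20.2, D = H + 20.2·(cos 158°, sin 158°) = (-6.71, 28.7). HD ⟂ DS; with |DS| = 14.4 on the right of HD, S = D + 14.4·(0.378, 0.926) = (-1.27, 42.0). Then |AS| = |S − A| = 42.0.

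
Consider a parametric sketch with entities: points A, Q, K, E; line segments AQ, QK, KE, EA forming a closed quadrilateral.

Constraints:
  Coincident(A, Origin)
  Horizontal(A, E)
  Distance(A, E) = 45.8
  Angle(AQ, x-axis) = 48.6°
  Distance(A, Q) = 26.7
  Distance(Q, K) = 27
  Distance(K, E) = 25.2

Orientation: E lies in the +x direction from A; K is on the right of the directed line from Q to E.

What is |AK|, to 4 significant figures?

22.52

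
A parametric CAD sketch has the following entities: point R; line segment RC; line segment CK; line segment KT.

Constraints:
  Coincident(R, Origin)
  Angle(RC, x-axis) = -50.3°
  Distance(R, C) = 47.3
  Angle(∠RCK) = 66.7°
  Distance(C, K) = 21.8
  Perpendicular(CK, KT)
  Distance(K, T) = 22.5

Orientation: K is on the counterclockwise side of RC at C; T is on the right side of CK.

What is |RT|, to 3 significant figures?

66.0

∠RCK = 66.7°, so CK runs at -50.3° + (180° − 66.7°) = 63.0° from the x-axis; with |CK| = 21.8, K = C + 21.8·(cos 63.0°, sin 63.0°) = (40.1, -17.0). The perpendicularity gives KT at right angles to CK; with |KT| = 22.5 on the right of CK, T = K + 22.5·(0.891, -0.454) = (60.2, -27.2). Then |RT| = |T − R| = 66.0.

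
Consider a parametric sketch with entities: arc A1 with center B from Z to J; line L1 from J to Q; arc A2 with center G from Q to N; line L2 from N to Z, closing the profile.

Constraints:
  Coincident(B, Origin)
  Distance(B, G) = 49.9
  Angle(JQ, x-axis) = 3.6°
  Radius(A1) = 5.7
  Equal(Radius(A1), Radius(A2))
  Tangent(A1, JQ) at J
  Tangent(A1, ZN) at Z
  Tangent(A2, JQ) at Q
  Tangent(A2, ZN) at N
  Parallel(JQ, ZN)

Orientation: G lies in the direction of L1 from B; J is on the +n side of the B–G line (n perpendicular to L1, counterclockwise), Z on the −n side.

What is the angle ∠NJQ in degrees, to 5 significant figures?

12.869°

The slot axis is L1's direction at 3.6°, so u = (cos 3.6°, sin 3.6°) = (0.99803, 0.062791) and n = (−sin 3.6°, cos 3.6°) = (-0.062791, 0.99803). B is at the origin and G lies 49.9 along u from B, so G = 49.9·u = (49.802, 3.1332). Tangency of A1 to both parallel lines with radius 5.7 puts J and Z at B ± 5.7·n: J = (-0.35791, 5.6888), Z = (0.35791, -5.6888). Equal radii place Q and N the same way about G: Q = G + 5.7·n = (49.444, 8.8220), N = G − 5.7·n = (50.159, -2.5555). Then cos ∠NJQ = JN·JQ / (|JN||JQ|), giving 12.869°.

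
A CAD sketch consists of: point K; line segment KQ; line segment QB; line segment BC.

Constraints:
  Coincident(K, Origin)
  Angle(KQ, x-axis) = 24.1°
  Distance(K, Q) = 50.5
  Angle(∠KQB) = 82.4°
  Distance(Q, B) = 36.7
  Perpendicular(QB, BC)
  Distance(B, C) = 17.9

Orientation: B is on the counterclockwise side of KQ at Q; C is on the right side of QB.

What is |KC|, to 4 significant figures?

74.29

K is at the origin; KQ runs at 24.1° with length 50.5, so Q = 50.5·(cos 24.1°, sin 24.1°) = (46.10, 20.62). ∠KQB = 82.4°, so QB runs at 24.1° + (180° − 82.4°) = 121.7° from the x-axis; with |QB| = 36.7, B = Q + 36.7·(cos 121.7°, sin 121.7°) = (26.81, 51.85). The perpendicularity gives BC at right angles to QB; with |BC| = 17.9 on the right of QB, C = B + 17.9·(0.8508, 0.5255) = (42.04, 61.25). Then |KC| = |C − K| = 74.29.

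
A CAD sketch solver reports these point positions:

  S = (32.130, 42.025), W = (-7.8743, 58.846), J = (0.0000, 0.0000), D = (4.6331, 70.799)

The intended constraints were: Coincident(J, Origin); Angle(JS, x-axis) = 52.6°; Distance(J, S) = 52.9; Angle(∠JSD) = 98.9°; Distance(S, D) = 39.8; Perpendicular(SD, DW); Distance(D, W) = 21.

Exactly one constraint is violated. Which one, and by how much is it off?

Distance(D, W) = 21 — off by 3.70.

J = (0.00, 0.00) ✓; JS at 52.60° ✓; |JS| = 52.90 ✓; ∠JSD = 98.90° ✓; |SD| = 39.80 ✓; ∠(SD, DW) = 90.00° ✓; |DW| = 17.30 ✗.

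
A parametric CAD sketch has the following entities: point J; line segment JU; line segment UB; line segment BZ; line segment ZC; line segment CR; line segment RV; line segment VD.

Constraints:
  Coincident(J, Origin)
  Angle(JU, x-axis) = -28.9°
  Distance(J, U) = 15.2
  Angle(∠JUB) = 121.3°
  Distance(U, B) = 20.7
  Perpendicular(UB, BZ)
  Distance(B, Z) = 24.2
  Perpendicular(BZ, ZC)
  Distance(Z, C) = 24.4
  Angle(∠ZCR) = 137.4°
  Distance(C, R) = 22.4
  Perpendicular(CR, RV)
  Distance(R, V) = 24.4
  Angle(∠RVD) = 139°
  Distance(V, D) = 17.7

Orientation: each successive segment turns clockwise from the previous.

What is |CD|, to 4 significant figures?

39.27

J is at the origin; JU runs at -28.9° with length 15.2, so U = (13.31, -7.346). ∠JUB = 121.3° gives UB at -87.60° from the x-axis; with |UB| = 20.7, B = (14.17, -28.03). The perpendicularity gives BZ at right angles to UB, so BZ runs at -177.6°; with |BZ| = 24.2, Z = (-10.00, -29.04). BZ ⟂ ZC, so ZC runs at 92.40°; with |ZC| = 24.4, C = (-11.03, -4.663). ∠ZCR = 137.4° gives CR at 49.80° from the x-axis; with |CR| = 22.4, R = (3.432, 12.45). The perpendicularity gives RV at right angles to CR, so RV runs at -40.20°; with |RV| = 24.4, V = (22.07, -3.303). ∠RVD = 139.0° gives VD at -81.20° from the x-axis; with |VD| = 17.7, D = (24.78, -20.79). Then |CD| = |D − C| = 39.27.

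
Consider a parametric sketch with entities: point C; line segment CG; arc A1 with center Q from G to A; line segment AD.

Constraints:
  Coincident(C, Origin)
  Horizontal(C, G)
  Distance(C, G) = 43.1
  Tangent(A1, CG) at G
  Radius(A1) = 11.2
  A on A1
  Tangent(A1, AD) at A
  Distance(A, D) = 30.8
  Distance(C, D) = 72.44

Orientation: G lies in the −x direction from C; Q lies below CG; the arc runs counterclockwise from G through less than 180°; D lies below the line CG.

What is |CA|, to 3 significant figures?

54.6

C is at the origin; C and G share the same y with |CG| = 43.1 and G on the −x side, so G = (-43.1, 0.00). The tangent condition forces QG to be normal to CG, so Q = G + (0, -11.2) = (-43.1, -11.2). Since QA ⟂ AD (tangency), |QD| = √(11.2² + 30.8²) = 32.8 regardless of where A sits on A1. So D lies on both circle(C, 72.44) and circle(Q, 32.8); the below-CG intersection is D = (-61.5, -38.4). A is the foot of the tangent from D: A = (-54.0, -8.48).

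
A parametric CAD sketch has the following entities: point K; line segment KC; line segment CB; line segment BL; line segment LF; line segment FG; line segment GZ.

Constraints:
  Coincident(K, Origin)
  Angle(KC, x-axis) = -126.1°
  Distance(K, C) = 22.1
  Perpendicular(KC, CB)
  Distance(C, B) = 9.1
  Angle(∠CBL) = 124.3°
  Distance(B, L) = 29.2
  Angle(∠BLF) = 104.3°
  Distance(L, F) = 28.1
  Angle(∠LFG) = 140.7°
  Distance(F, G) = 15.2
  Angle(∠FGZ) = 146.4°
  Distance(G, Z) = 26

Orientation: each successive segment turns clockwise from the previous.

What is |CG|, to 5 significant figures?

48.328

K is at the origin; KC runs at -126.1° with length 22.1, so C = (-13.021, -17.857). KC ⟂ CB, so CB runs at 143.90°; with |CB| = 9.1, B = (-20.374, -12.495). ∠CBL = 124.3° gives BL at 88.200° from the x-axis; with |BL| = 29.2, L = (-19.457, 16.691). ∠BLF = 104.3° gives LF at 12.500° from the x-axis; with |LF| = 28.1, F = (7.9772, 22.773). ∠LFG = 140.7° gives FG at -26.800° from the x-axis; with |FG| = 15.2, G = (21.544, 15.919). Then |CG| = |G − C| = 48.328.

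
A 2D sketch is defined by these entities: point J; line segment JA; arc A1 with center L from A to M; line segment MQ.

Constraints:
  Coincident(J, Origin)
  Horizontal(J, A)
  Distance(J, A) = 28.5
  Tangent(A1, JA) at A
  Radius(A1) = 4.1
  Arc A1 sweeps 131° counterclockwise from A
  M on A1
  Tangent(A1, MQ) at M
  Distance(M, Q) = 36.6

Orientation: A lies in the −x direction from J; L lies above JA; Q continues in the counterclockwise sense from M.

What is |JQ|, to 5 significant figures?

60.219

On A1, A sits at bearing -90° from L; a 131° counterclockwise sweep puts M at bearing 41°, so M = L + 4.1·(cos 41°, sin 41°) = (-25.406, 6.7898). The tangent condition forces LM to be normal to MQ, so MQ runs along (−sin 41°, cos 41°); with |MQ| = 36.6, Q = (-49.417, 34.412). Then |JQ| = |Q − J| = 60.219.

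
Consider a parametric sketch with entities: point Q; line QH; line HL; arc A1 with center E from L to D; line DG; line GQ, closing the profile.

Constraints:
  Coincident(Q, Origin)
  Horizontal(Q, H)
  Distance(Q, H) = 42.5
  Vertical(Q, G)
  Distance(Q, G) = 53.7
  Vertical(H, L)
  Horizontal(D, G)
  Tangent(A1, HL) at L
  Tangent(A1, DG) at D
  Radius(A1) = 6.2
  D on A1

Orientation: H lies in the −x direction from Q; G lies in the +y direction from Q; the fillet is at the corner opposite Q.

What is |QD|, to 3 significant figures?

64.8

Q is at the origin; Q and H share the same y with |QH| = 42.5 and H on the −x side, so H = (-42.5, 0.00). QG is vertical with |QG| = 53.7 and G on the +y side, so G = (0.00, 53.7). The virtual corner opposite Q is at (-42.5, 53.7). A1 meets HL tangentially, so EL is at right angles to HL and the tangent condition forces ED to be normal to DG, with radius 6.2, so the center E sits 6.2 in from both sides at E = (-36.3, 47.5). That places the tangent points at L = (-42.5, 47.5) on HL and D = (-36.3, 53.7) on DG. Then |QD| = |D − Q| = 64.8.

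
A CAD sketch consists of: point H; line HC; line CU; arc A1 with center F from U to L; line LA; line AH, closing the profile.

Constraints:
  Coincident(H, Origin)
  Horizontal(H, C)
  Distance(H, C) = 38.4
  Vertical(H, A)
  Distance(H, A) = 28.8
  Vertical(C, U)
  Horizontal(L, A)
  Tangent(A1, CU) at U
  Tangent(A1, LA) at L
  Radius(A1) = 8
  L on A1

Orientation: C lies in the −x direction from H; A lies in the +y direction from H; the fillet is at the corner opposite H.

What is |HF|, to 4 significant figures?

36.83

H is at the origin; H and C share the same y with |HC| = 38.4 and C on the −x side, so C = (-38.40, 0.000). H and A share the same x with |HA| = 28.8 and A on the +y side, so A = (0.000, 28.80). The virtual corner opposite H is at (-38.40, 28.80). A1 meets CU tangentially, so FU is at right angles to CU and tangency of A1 to LA means the radius FL is perpendicular to LA, with radius 8.0, so the center F sits 8.0 in from both sides at F = (-30.40, 20.80). Then |HF| = |F − H| = 36.83.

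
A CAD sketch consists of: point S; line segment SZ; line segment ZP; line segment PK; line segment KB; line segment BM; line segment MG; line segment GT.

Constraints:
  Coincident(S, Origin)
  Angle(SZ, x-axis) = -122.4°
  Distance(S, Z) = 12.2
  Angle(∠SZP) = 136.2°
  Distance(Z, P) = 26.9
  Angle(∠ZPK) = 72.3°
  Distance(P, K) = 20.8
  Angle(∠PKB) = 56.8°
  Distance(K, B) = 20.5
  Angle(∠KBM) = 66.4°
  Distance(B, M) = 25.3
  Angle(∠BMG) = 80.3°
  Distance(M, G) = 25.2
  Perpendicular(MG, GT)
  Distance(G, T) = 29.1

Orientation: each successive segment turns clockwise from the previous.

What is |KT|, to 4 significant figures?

15.88

∠BMG = 80.3° gives MG at 109.6° from the x-axis; with |MG| = 25.2, G = (-45.41, 3.027). The perpendicularity gives GT at right angles to MG, so GT runs at 19.60°; with |GT| = 29.1, T = (-18.00, 12.79). Then |KT| = |T − K| = 15.88.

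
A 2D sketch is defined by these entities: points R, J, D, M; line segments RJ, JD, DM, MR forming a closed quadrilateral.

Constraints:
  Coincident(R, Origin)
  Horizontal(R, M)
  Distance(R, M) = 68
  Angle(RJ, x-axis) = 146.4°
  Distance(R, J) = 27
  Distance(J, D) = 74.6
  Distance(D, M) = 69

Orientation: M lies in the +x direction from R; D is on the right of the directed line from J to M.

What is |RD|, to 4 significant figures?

50.97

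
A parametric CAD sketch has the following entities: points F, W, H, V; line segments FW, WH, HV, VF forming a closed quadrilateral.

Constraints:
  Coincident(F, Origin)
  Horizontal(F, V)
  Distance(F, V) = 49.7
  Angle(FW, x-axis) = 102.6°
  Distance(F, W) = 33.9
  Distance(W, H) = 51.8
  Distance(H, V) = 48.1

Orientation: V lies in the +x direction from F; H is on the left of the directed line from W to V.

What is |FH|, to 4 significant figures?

63.66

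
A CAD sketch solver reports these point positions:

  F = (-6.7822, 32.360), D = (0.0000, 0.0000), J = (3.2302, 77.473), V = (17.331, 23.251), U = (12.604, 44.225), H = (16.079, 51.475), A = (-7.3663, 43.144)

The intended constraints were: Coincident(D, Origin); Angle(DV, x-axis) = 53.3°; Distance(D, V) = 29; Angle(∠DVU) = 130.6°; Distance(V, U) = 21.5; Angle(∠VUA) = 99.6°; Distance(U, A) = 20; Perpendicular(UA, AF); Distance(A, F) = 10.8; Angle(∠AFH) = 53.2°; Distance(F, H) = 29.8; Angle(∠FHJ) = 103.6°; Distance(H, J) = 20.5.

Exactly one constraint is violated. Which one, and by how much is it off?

Distance(H, J) = 20.5 — off by 8.50.

D = (0.00, 0.00) ✓; DV at 53.30° ✓; |DV| = 29.00 ✓; ∠DVU = 130.6° ✓; |VU| = 21.50 ✓; ∠VUA = 99.60° ✓; |UA| = 20.00 ✓; ∠(UA, AF) = 90.00° ✓; |AF| = 10.80 ✓; ∠AFH = 53.20° ✓; |FH| = 29.80 ✓; ∠FHJ = 103.6° ✓; |HJ| = 29.00 ✗.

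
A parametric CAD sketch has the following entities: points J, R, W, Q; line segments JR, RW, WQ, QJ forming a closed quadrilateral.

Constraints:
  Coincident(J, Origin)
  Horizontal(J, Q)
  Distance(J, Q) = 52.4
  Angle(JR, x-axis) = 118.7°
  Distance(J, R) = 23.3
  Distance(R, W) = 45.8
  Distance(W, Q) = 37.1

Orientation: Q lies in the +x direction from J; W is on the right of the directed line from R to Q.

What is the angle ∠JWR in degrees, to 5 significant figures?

11.320°

Checks: |RW| = 45.80 ✓; |WQ| = 37.10 ✓.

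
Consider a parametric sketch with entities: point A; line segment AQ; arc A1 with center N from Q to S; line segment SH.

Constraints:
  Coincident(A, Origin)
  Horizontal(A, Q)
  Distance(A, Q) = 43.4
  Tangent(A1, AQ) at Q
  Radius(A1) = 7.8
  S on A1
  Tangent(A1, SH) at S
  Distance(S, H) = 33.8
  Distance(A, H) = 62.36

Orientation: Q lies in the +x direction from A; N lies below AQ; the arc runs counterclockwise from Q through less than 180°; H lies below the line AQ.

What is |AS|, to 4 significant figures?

37.31

Checks: A.y = 0.00, Q.y = 0.00 ✓; |NS| = 7.800 ✓; ∠(NS, SH) = 90.00° ✓; |SH| = 33.80 ✓; |AH| = 62.36 ✓.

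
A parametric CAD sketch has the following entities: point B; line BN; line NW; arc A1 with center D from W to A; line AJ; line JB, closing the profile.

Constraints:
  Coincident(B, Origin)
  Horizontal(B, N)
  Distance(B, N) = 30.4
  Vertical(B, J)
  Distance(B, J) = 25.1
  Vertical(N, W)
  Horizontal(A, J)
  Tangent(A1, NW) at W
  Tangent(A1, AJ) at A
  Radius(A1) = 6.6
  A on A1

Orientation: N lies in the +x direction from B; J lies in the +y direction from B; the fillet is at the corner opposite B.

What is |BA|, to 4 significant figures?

34.59

B is at the origin; B and N share the same y with |BN| = 30.4 and N on the +x side, so N = (30.40, 0.000). BJ is vertical with |BJ| = 25.1 and J on the +y side, so J = (0.000, 25.10). The virtual corner opposite B is at (30.40, 25.10). A1 meets NW tangentially, so DW is at right angles to NW and the tangent condition forces DA to be normal to AJ, with radius 6.6, so the center D sits 6.6 in from both sides at D = (23.80, 18.50). That places the tangent points at W = (30.40, 18.50) on NW and A = (23.80, 25.10) on AJ. Then |BA| = |A − B| = 34.59.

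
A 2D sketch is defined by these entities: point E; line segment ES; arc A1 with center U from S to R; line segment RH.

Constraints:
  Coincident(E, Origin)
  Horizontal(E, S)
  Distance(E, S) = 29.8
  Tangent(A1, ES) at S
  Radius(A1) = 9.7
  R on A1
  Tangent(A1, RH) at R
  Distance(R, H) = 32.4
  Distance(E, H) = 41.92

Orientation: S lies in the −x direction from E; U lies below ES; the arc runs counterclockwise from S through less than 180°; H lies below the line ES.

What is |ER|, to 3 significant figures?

40.2

Checks: E.y = 0.00, S.y = 0.00 ✓; |US| = 9.700 ✓; |UR| = 9.700 ✓; ∠(UR, RH) = 90.00° ✓; |RH| = 32.40 ✓; |EH| = 41.92 ✓.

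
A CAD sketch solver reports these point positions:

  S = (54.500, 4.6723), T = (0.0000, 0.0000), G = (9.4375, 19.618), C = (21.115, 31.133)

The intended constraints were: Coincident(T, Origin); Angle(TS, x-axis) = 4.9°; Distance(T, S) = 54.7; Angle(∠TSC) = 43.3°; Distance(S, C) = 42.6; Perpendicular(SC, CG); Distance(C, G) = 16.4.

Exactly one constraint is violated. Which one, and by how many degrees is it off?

Perpendicular(SC, CG) — off by 7.00°.

T = (0.00, 0.00) ✓; TS at 4.900° ✓; |TS| = 54.70 ✓; ∠TSC = 43.30° ✓; |SC| = 42.60 ✓; ∠(SC, CG) = 83.00° ✗; |CG| = 16.40 ✓.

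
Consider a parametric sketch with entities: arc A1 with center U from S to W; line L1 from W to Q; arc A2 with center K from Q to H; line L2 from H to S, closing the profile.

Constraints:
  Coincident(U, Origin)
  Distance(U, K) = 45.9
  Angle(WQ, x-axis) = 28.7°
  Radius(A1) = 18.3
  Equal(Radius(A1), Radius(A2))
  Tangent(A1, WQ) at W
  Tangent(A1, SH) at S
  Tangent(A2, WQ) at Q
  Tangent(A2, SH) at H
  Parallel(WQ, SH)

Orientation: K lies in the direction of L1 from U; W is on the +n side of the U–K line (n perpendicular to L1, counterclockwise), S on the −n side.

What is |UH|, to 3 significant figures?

49.4

Tangency of A1 to both parallel lines with radius 18.3 puts W and S at U ± 18.3·n: W = (-8.79, 16.1), S = (8.79, -16.1). Equal radii place Q and H the same way about K: Q = K + 18.3·n = (31.5, 38.1), H = K − 18.3·n = (49.0, 5.99). Then |UH| = |H − U| = 49.4.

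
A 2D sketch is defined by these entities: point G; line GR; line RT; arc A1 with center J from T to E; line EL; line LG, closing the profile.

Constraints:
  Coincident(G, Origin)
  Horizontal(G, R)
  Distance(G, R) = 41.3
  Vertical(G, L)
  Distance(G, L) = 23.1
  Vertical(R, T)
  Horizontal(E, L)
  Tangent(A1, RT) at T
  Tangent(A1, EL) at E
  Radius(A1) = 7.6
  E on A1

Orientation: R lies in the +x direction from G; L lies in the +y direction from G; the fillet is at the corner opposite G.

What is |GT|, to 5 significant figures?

44.113

G is at the origin; GR is horizontal with |GR| = 41.3 and R on the +x side, so R = (41.300, 0.0000). G and L share the same x with |GL| = 23.1 and L on the +y side, so L = (0.0000, 23.100). The virtual corner opposite G is at (41.300, 23.100). Since A1 is tangent to RT there, JT ⟂ RT and the tangent condition forces JE to be normal to EL, with radius 7.6, so the center J sits 7.6 in from both sides at J = (33.700, 15.500). That places the tangent points at T = (41.300, 15.500) on RT and E = (33.700, 23.100) on EL. Then |GT| = |T − G| = 44.113.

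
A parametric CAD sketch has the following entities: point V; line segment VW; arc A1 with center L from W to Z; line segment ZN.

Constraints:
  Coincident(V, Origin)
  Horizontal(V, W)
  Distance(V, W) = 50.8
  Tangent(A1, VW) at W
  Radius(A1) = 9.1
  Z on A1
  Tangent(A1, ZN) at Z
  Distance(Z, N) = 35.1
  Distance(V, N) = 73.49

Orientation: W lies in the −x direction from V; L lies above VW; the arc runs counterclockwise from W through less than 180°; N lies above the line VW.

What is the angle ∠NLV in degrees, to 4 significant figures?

112.3°

Checks: |LZ| = 9.100 ✓; ∠(LZ, ZN) = 90.00° ✓; |ZN| = 35.10 ✓; |VN| = 73.49 ✓.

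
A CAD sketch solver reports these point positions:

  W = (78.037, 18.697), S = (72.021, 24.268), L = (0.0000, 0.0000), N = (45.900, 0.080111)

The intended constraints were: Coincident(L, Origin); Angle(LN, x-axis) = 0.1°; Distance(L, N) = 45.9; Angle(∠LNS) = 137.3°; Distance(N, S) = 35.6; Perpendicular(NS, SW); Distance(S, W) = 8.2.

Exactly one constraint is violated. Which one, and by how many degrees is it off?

Perpendicular(NS, SW) — off by 4.40°.

L = (0.00, 0.00) ✓; LN at 0.1000° ✓; |LN| = 45.90 ✓; ∠LNS = 137.3° ✓; |NS| = 35.60 ✓; ∠(NS, SW) = 85.60° ✗; |SW| = 8.199 ✓.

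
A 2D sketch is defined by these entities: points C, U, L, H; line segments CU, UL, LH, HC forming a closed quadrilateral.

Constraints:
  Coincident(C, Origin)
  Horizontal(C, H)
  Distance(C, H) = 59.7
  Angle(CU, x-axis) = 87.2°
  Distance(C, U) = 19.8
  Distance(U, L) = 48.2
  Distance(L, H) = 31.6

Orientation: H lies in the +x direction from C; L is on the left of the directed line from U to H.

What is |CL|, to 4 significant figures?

56.47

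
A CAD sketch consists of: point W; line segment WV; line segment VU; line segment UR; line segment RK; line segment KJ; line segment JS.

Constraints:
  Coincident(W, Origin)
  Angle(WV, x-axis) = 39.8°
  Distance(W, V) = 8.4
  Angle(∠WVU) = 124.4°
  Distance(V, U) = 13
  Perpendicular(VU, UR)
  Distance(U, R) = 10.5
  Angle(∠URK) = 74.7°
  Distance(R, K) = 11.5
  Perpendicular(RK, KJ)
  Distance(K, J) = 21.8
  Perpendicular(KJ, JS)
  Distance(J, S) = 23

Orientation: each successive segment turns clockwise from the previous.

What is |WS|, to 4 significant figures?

37.48

W is at the origin; WV runs at 39.8° with length 8.4, so V = (6.454, 5.377). ∠WVU = 124.4° gives VU at -15.80° from the x-axis; with |VU| = 13.0, U = (18.96, 1.837). The perpendicularity gives UR at right angles to VU, so UR runs at -105.8°; with |UR| = 10.5, R = (16.10, -8.266). ∠URK = 74.7° gives RK at 148.9° from the x-axis; with |RK| = 11.5, K = (6.256, -2.326). RK is perpendicular to KJ, so KJ runs at 58.90°; with |KJ| = 21.8, J = (17.52, 16.34). The perpendicularity gives JS at right angles to KJ, so JS runs at -31.10°; with |JS| = 23.0, S = (37.21, 4.460). Then |WS| = |S − W| = 37.48.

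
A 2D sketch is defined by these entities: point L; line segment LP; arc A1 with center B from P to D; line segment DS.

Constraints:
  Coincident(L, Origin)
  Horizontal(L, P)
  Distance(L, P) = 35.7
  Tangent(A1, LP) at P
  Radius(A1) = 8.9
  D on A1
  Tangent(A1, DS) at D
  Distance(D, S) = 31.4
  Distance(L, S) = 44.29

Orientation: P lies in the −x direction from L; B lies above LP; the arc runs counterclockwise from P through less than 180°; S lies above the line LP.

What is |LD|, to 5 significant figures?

27.935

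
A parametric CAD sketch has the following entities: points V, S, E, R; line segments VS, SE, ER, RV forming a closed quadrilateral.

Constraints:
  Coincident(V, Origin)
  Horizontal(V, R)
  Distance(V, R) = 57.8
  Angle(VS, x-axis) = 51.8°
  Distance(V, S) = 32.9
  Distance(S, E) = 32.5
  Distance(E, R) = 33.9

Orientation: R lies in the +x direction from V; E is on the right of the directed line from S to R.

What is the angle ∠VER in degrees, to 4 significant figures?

154.6°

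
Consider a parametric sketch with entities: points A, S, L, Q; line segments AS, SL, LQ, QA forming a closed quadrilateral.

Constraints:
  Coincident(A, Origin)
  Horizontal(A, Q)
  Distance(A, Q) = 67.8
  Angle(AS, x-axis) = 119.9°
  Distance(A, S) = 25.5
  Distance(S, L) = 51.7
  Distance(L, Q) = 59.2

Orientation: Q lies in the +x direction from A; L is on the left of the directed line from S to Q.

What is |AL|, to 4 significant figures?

57.42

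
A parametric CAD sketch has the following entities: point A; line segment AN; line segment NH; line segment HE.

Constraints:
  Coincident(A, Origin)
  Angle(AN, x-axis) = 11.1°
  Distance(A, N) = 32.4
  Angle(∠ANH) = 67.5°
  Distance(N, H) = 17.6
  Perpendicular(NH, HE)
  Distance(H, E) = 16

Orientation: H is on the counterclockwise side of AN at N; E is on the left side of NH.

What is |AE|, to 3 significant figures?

14.9

A is at the origin; AN runs at 11.1° with length 32.4, so N = 32.4·(cos 11.1°, sin 11.1°) = (31.8, 6.24). ∠ANH = 67.5°, so NH runs at 11.1° + (180° − 67.5°) = 124° from the x-axis; with |NH| = 17.6, H = N + 17.6·(cos 124°, sin 124°) = (22.1, 20.9). NH ⟂ HE; with |HE| = 16.0 on the left of NH, E = H + 16.0·(-0.833, -0.553) = (8.73, 12.0). Then |AE| = |E − A| = 14.9.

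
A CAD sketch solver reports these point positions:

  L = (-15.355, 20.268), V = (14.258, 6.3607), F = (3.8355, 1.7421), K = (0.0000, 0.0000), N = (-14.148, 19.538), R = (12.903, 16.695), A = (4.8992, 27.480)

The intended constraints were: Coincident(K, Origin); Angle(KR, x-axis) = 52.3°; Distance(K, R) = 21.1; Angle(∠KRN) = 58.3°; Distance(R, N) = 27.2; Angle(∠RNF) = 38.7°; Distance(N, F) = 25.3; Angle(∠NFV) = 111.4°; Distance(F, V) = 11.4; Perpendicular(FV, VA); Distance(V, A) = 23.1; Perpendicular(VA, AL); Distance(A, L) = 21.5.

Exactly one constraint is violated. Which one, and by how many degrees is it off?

Perpendicular(VA, AL) — off by 4.30°.

K = (0.00, 0.00) ✓; KR at 52.30° ✓; |KR| = 21.10 ✓; ∠KRN = 58.30° ✓; |RN| = 27.20 ✓; ∠RNF = 38.70° ✓; |NF| = 25.30 ✓; ∠NFV = 111.4° ✓; |FV| = 11.40 ✓; ∠(FV, VA) = 90.00° ✓; |VA| = 23.10 ✓; ∠(VA, AL) = 85.70° ✗; |AL| = 21.50 ✓.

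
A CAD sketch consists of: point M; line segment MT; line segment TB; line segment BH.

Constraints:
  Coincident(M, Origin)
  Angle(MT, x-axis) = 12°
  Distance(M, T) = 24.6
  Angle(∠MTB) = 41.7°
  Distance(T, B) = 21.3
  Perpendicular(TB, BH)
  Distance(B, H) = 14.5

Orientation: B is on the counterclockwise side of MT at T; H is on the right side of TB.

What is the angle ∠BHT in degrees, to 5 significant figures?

55.755°

∠MTB = 41.7°, so TB runs at 12.0° + (180° − 41.7°) = 150.30° from the x-axis; with |TB| = 21.3, B = T + 21.3·(cos 150.30°, sin 150.30°) = (5.5606, 15.668). The perpendicularity gives BH at right angles to TB; with |BH| = 14.5 on the right of TB, H = B + 14.5·(0.49546, 0.86863) = (12.745, 28.263). Then cos ∠BHT = HB·HT / (|HB||HT|), giving 55.755°.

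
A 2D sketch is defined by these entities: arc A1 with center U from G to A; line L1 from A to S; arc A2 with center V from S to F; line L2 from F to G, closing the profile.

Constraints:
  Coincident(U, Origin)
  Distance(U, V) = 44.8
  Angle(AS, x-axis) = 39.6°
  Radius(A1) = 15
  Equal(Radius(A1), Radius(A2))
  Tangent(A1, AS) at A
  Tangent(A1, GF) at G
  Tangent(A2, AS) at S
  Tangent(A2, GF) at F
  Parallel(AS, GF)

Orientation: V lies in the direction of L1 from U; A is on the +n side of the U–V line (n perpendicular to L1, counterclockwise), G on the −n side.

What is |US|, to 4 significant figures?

47.24

Tangency of A1 to both parallel lines with radius 15.0 puts A and G at U ± 15.0·n: A = (-9.561, 11.56), G = (9.561, -11.56). Equal radii place S and F the same way about V: S = V + 15.0·n = (24.96, 40.11), F = V − 15.0·n = (44.08, 17.00). Then |US| = |S − U| = 47.24.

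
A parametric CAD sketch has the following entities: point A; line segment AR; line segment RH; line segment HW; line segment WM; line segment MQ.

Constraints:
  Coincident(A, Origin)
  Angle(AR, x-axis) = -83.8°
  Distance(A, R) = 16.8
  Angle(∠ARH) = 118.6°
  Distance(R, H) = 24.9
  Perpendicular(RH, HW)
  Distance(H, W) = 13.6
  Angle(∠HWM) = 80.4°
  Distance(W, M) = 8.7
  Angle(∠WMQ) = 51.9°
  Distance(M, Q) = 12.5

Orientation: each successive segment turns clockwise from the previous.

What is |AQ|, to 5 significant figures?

35.368

A is at the origin; AR runs at -83.8° with length 16.8, so R = (1.8144, -16.702). ∠ARH = 118.6° gives RH at -145.20° from the x-axis; with |RH| = 24.9, H = (-18.632, -30.913). RH is perpendicular to HW, so HW runs at 124.80°; with |HW| = 13.6, W = (-26.394, -19.745). ∠HWM = 80.4° gives WM at 25.200° from the x-axis; with |WM| = 8.7, M = (-18.522, -16.041). ∠WMQ = 51.9° gives MQ at -102.90° from the x-axis; with |MQ| = 12.5, Q = (-21.313, -28.225). Then |AQ| = |Q − A| = 35.368.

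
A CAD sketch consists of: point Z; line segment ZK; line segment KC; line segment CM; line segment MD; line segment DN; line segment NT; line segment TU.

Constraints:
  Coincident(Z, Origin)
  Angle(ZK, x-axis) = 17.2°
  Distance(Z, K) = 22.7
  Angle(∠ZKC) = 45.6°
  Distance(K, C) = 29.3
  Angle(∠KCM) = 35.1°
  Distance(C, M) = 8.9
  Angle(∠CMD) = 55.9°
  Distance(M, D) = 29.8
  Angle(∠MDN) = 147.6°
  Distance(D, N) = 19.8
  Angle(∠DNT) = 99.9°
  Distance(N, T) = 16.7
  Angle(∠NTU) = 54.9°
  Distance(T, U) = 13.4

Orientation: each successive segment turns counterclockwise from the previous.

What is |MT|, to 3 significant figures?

47.8

Z is at the origin; ZK runs at 17.2° with length 22.7, so K = (21.7, 6.71). ∠ZKC = 45.6° gives KC at 152° from the x-axis; with |KC| = 29.3, C = (-4.09, 20.6). ∠KCM = 35.1° gives CM at -63.5° from the x-axis; with |CM| = 8.9, M = (-0.118, 12.7). ∠CMD = 55.9° gives MD at 60.6° from the x-axis; with |MD| = 29.8, D = (14.5, 38.6). ∠MDN = 147.6° gives DN at 93.0° from the x-axis; with |DN| = 19.8, N = (13.5, 58.4). ∠DNT = 99.9° gives NT at 173° from the x-axis; with |NT| = 16.7, T = (-3.10, 60.4). Then |MT| = |T − M| = 47.8.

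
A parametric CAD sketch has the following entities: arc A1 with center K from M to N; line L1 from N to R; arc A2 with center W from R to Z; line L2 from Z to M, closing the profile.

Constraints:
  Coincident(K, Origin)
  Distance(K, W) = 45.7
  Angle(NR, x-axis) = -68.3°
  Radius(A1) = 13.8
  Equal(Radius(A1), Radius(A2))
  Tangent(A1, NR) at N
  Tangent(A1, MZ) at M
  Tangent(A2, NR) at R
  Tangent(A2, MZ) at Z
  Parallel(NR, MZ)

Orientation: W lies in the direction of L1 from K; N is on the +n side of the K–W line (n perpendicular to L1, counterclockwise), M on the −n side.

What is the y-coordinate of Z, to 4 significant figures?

-47.56

Tangency of A1 to both parallel lines with radius 13.8 puts N and M at K ± 13.8·n: N = (12.82, 5.103), M = (-12.82, -5.103). Equal radii place R and Z the same way about W: R = W + 13.8·n = (29.72, -37.36), Z = W − 13.8·n = (4.075, -47.56). So Z.y = -47.56.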